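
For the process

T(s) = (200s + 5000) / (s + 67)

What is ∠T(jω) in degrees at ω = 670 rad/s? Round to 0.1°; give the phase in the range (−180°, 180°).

Substitute s = j670:
Numerator: 200(j670) + 5000 = 5000 + j134000
Denominator: (j670) + 67 = 67 + j670
|N| = √(5000² + 134000²) ≈ 1.3409e+05, ∠N ≈ 87.86°
|D| = √(67² + 670²) ≈ 673.34, ∠D ≈ 84.29°
∠T = 87.86° − 84.29° = 3.57°

3.6°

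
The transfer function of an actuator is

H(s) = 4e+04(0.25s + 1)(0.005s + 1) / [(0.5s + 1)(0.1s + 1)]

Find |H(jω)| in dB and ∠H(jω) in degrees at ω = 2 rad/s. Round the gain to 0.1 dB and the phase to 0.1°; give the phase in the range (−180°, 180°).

At ω = 2 rad/s:
zero (1 + j2·0.25) = 1 + j0.5 → |·| ≈ 1.118, ∠ ≈ 26.57°
zero (1 + j2·0.005) = 1 + j0.01 → |·| ≈ 1, ∠ ≈ 0.57°
pole (1 + j2·0.5) = 1 + j1 → |·| ≈ 1.4142, ∠ ≈ 45.00°
pole (1 + j2·0.1) = 1 + j0.2 → |·| ≈ 1.0198, ∠ ≈ 11.31°
|H| = 4e+04 · 1.118 · 1 / (1.4142 · 1.0198) ≈ 31008
Gain = 20 log₁₀(31008) ≈ 89.83 dB
∠H = (26.57° + 0.57°) − (45.00° + 11.31°) = -29.17°

89.8 dB, -29.2°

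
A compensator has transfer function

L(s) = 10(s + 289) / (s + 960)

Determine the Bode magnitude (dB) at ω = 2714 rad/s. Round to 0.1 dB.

19.5 dB

At s = jω = j2714:
zero (s+289): 289 + j2714 → |·| = √(289²+2714²) = √7449317 ≈ 2729.3, ∠ = arctan(2714/289) ≈ 83.92°
pole (s+960): 960 + j2714 → |·| = √(960²+2714²) = √8287396 ≈ 2878.8, ∠ = arctan(2714/960) ≈ 70.52°
|L| = 10 · 2729.3 / 2878.8 ≈ 9.4807
Gain = 20 log₁₀(9.4807) ≈ 19.54 dB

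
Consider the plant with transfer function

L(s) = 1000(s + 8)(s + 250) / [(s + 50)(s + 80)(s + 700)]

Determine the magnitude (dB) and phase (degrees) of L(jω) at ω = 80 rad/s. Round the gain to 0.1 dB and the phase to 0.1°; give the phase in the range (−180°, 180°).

At s = jω = j80:
zero (s+8): 8 + j80 → |·| = √(8²+80²) = √6464 ≈ 80.399, ∠ = arctan(80/8) ≈ 84.29°
zero (s+250): 250 + j80 → |·| = √(250²+80²) = √68900 ≈ 262.49, ∠ = arctan(80/250) ≈ 17.74°
pole (s+50): 50 + j80 → |·| = √(50²+80²) = √8900 ≈ 94.34, ∠ = arctan(80/50) ≈ 57.99°
pole (s+80): 80 + j80 → |·| = √(80²+80²) = √12800 ≈ 113.14, ∠ = arctan(80/80) ≈ 45.00°
pole (s+700): 700 + j80 → |·| = √(700²+80²) = √496400 ≈ 704.56, ∠ = arctan(80/700) ≈ 6.52°
|L| = 1000 · 21104 / 7.5202e+06 ≈ 2.8063
Gain = 20 log₁₀(2.8063) ≈ 8.96 dB
∠L = 102.03° − 109.51° = -7.48°

9.0 dB, -7.5°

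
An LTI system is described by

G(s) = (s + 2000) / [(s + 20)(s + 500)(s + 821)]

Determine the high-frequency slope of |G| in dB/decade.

-40 dB/decade

Each pole contributes −20 dB/decade at high frequency; each zero contributes +20 dB/decade.
Net: 1 zero(s) − 3 pole(s) → -40 dB/decade.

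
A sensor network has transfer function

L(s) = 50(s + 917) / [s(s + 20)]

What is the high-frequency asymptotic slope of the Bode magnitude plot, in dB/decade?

Each pole contributes −20 dB/decade at high frequency; each zero contributes +20 dB/decade.
Net: 1 zero(s) − 2 pole(s) → -20 dB/decade.

-20 dB/decade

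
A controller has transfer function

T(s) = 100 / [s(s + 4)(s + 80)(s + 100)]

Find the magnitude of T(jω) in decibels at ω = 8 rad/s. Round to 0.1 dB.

At s = jω = j8:
pole (s+4): 4 + j8 → |·| = √(4²+8²) = √80 ≈ 8.9443, ∠ = arctan(8/4) ≈ 63.43°
pole (s+80): 80 + j8 → |·| = √(80²+8²) = √6464 ≈ 80.399, ∠ = arctan(8/80) ≈ 5.71°
pole (s+100): 100 + j8 → |·| = √(100²+8²) = √10064 ≈ 100.32, ∠ = arctan(8/100) ≈ 4.57°
pole at origin: |s| = 8, ∠ = 90.00° (in denominator)
|T| = 100 / 5.7713e+05 ≈ 0.00017327
Gain = 20 log₁₀(0.00017327) ≈ -75.23 dB

-75.2 dB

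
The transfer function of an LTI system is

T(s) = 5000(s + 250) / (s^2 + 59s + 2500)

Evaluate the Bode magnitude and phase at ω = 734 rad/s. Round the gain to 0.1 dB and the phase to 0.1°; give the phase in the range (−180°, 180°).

At s = jω = j734:
zero (s+250): 250 + j734 → |·| = √(250²+734²) = √601256 ≈ 775.41, ∠ = arctan(734/250) ≈ 71.19°
quadratic: (j734)² + 59·j734 + 2500 = -536256 + j43306 → |·| ≈ 5.38e+05, ∠ ≈ 175.38°
|T| = 5000 · 775.41 / 5.38e+05 ≈ 7.2064
Gain = 20 log₁₀(7.2064) ≈ 17.15 dB
∠T = 71.19° − 175.38° = -104.19°

17.2 dB, -104.2°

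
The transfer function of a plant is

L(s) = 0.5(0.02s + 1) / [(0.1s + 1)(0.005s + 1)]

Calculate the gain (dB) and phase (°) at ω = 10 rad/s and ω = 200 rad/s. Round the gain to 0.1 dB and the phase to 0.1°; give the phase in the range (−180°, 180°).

ω = 10: -8.9 dB, -36.6°; ω = 200: -22.8 dB, -56.2°

At ω = 10 rad/s:
zero (1 + j10·0.02) = 1 + j0.2 → |·| ≈ 1.0198, ∠ ≈ 11.31°
pole (1 + j10·0.1) = 1 + j1 → |·| ≈ 1.4142, ∠ ≈ 45.00°
pole (1 + j10·0.005) = 1 + j0.05 → |·| ≈ 1.0012, ∠ ≈ 2.86°
|L| = 0.5 · 1.0198 / (1.4142 · 1.0012) ≈ 0.36013
Gain = 20 log₁₀(0.36013) ≈ -8.87 dB
∠L = (11.31°) − (45.00° + 2.86°) = -36.55°

At ω = 200 rad/s:
zero (1 + j200·0.02) = 1 + j4 → |·| ≈ 4.1231, ∠ ≈ 75.96°
pole (1 + j200·0.1) = 1 + j20 → |·| ≈ 20.025, ∠ ≈ 87.14°
pole (1 + j200·0.005) = 1 + j1 → |·| ≈ 1.4142, ∠ ≈ 45.00°
|L| = 0.5 · 4.1231 / (20.025 · 1.4142) ≈ 0.072797
Gain = 20 log₁₀(0.072797) ≈ -22.76 dB
∠L = (75.96°) − (87.14° + 45.00°) = -56.18°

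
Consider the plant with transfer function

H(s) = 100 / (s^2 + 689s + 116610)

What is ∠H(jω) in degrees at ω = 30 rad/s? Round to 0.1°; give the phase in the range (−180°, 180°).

-10.1°

Substitute s = j30:
Numerator: 100 = 100 + j0
Denominator: (j30)^2 + 689(j30) + 116610 = 115710 + j20670
|N| = √(100² + 0²) ≈ 100, ∠N ≈ 0.00°
|D| = √(115710² + 20670²) ≈ 1.1754e+05, ∠D ≈ 10.13°
∠H = 0.00° − 10.13° = -10.13°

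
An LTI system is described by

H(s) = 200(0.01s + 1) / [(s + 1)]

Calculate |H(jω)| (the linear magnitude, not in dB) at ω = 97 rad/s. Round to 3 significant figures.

2.87

At ω = 97 rad/s:
zero (1 + j97·0.01) = 1 + j0.97 → |·| ≈ 1.3932, ∠ ≈ 44.13°
pole (1 + j97·1) = 1 + j97 → |·| ≈ 97.005, ∠ ≈ 89.41°
|H| = 200 · 1.3932 / (97.005) ≈ 2.8724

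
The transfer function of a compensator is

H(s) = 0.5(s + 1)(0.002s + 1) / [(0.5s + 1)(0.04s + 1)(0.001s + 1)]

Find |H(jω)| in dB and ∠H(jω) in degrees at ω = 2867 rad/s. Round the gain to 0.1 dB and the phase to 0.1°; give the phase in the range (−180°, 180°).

-35.5 dB, -80.1°

At ω = 2867 rad/s:
zero (1 + j2867·1) = 1 + j2867 → |·| ≈ 2867, ∠ ≈ 89.98°
zero (1 + j2867·0.002) = 1 + j5.734 → |·| ≈ 5.8205, ∠ ≈ 80.11°
pole (1 + j2867·0.5) = 1 + j1433.5 → |·| ≈ 1433.5, ∠ ≈ 89.96°
pole (1 + j2867·0.04) = 1 + j114.68 → |·| ≈ 114.68, ∠ ≈ 89.50°
pole (1 + j2867·0.001) = 1 + j2.867 → |·| ≈ 3.0364, ∠ ≈ 70.77°
|H| = 0.5 · 2867 · 5.8205 / (1433.5 · 114.68 · 3.0364) ≈ 0.016715
Gain = 20 log₁₀(0.016715) ≈ -35.54 dB
∠H = (89.98° + 80.11°) − (89.96° + 89.50° + 70.77°) = -80.14°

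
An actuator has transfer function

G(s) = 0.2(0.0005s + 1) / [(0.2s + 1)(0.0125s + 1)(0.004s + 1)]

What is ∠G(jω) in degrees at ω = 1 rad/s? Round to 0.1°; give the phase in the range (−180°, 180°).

At ω = 1 rad/s:
zero (1 + j1·0.0005) = 1 + j0.0005 → |·| ≈ 1, ∠ ≈ 0.03°
pole (1 + j1·0.2) = 1 + j0.2 → |·| ≈ 1.0198, ∠ ≈ 11.31°
pole (1 + j1·0.0125) = 1 + j0.0125 → |·| ≈ 1.0001, ∠ ≈ 0.72°
pole (1 + j1·0.004) = 1 + j0.004 → |·| ≈ 1, ∠ ≈ 0.23°
∠G = (0.03°) − (11.31° + 0.72° + 0.23°) = -12.23°

-12.2°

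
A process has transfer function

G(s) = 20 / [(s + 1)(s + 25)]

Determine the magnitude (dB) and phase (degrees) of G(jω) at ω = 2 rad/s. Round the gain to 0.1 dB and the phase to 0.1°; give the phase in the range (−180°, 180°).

At s = jω = j2:
pole (s+1): 1 + j2 → |·| = √(1²+2²) = √5 ≈ 2.2361, ∠ = arctan(2/1) ≈ 63.43°
pole (s+25): 25 + j2 → |·| = √(25²+2²) = √629 ≈ 25.08, ∠ = arctan(2/25) ≈ 4.57°
|G| = 20 / 56.081 ≈ 0.35663
Gain = 20 log₁₀(0.35663) ≈ -8.96 dB
∠G = 0.00° − 68.00° = -68.00°

-9.0 dB, -68.0°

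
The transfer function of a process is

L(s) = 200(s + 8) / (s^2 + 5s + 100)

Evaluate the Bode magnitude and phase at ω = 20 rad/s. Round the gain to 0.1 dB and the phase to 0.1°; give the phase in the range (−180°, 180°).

22.7 dB, -93.4°

At s = jω = j20:
zero (s+8): 8 + j20 → |·| = √(8²+20²) = √464 ≈ 21.541, ∠ = arctan(20/8) ≈ 68.20°
quadratic: (j20)² + 5·j20 + 100 = -300 + j100 → |·| ≈ 316.23, ∠ ≈ 161.57°
|L| = 200 · 21.541 / 316.23 ≈ 13.624
Gain = 20 log₁₀(13.624) ≈ 22.69 dB
∠L = 68.20° − 161.57° = -93.37°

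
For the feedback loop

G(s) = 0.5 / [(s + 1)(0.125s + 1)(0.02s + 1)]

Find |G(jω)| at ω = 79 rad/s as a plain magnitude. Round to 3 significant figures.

At ω = 79 rad/s:
pole (1 + j79·1) = 1 + j79 → |·| ≈ 79.006, ∠ ≈ 89.27°
pole (1 + j79·0.125) = 1 + j9.875 → |·| ≈ 9.9255, ∠ ≈ 84.22°
pole (1 + j79·0.02) = 1 + j1.58 → |·| ≈ 1.8699, ∠ ≈ 57.67°
|G| = 0.5 · 1 / (79.006 · 9.9255 · 1.8699) ≈ 0.00034099

0.000341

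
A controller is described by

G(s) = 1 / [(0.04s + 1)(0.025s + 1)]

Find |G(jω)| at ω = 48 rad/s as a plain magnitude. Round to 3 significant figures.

At ω = 48 rad/s:
pole (1 + j48·0.04) = 1 + j1.92 → |·| ≈ 2.1648, ∠ ≈ 62.49°
pole (1 + j48·0.025) = 1 + j1.2 → |·| ≈ 1.562, ∠ ≈ 50.19°
|G| = 1 · 1 / (2.1648 · 1.562) ≈ 0.29573

0.296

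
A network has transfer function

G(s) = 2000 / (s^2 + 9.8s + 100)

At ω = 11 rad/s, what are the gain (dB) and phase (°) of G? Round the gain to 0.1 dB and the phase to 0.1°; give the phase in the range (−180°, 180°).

At s = jω = j11:
quadratic: (j11)² + 9.8·j11 + 100 = -21 + j107.8 → |·| ≈ 109.83, ∠ ≈ 101.02°
|G| = 2000 / 109.83 ≈ 18.21
Gain = 20 log₁₀(18.21) ≈ 25.21 dB
∠G = 0.00° − 101.02° = -101.02°

25.2 dB, -101.0°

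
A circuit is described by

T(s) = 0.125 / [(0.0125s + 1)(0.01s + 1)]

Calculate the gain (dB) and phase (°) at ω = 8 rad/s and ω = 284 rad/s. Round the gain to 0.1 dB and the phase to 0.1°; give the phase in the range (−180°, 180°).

At ω = 8 rad/s:
pole (1 + j8·0.0125) = 1 + j0.1 → |·| ≈ 1.005, ∠ ≈ 5.71°
pole (1 + j8·0.01) = 1 + j0.08 → |·| ≈ 1.0032, ∠ ≈ 4.57°
|T| = 0.125 · 1 / (1.005 · 1.0032) ≈ 0.12398
Gain = 20 log₁₀(0.12398) ≈ -18.13 dB
∠T = (0°) − (5.71° + 4.57°) = -10.28°

At ω = 284 rad/s:
pole (1 + j284·0.0125) = 1 + j3.55 → |·| ≈ 3.6882, ∠ ≈ 74.27°
pole (1 + j284·0.01) = 1 + j2.84 → |·| ≈ 3.0109, ∠ ≈ 70.60°
|T| = 0.125 · 1 / (3.6882 · 3.0109) ≈ 0.011256
Gain = 20 log₁₀(0.011256) ≈ -38.97 dB
∠T = (0°) − (74.27° + 70.60°) = -144.87°

ω = 8: -18.1 dB, -10.3°; ω = 284: -39.0 dB, -144.9°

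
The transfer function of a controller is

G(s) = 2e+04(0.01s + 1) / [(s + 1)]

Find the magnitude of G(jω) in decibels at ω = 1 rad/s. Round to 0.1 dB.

83.0 dB

At ω = 1 rad/s:
zero (1 + j1·0.01) = 1 + j0.01 → |·| ≈ 1, ∠ ≈ 0.57°
pole (1 + j1·1) = 1 + j1 → |·| ≈ 1.4142, ∠ ≈ 45.00°
|G| = 2e+04 · 1 / (1.4142) ≈ 14142
Gain = 20 log₁₀(14142) ≈ 83.01 dB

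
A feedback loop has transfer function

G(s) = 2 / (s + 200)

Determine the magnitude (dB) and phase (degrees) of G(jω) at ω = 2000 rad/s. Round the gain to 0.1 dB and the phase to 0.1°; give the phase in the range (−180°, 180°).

At s = jω = j2000:
pole (s+200): 200 + j2000 → |·| = √(200²+2000²) = √4040000 ≈ 2010, ∠ = arctan(2000/200) ≈ 84.29°
|G| = 2 / 2010 ≈ 0.00099502
Gain = 20 log₁₀(0.00099502) ≈ -60.04 dB
∠G = 0.00° − 84.29° = -84.29°

-60.0 dB, -84.3°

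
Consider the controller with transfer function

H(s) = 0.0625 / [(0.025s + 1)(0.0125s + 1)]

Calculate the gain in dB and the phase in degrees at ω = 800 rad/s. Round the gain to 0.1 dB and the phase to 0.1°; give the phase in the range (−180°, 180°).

At ω = 800 rad/s:
pole (1 + j800·0.025) = 1 + j20 → |·| ≈ 20.025, ∠ ≈ 87.14°
pole (1 + j800·0.0125) = 1 + j10 → |·| ≈ 10.05, ∠ ≈ 84.29°
|H| = 0.0625 · 1 / (20.025 · 10.05) ≈ 0.00031056
Gain = 20 log₁₀(0.00031056) ≈ -70.16 dB
∠H = (0°) − (87.14° + 84.29°) = -171.43°

-70.2 dB, -171.4°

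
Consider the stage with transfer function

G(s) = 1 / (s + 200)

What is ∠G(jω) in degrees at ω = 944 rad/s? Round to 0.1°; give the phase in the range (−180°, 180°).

Substitute s = j944:
Numerator: 1 = 1 + j0
Denominator: (j944) + 200 = 200 + j944
|N| = √(1² + 0²) ≈ 1, ∠N ≈ 0.00°
|D| = √(200² + 944²) ≈ 964.95, ∠D ≈ 78.04°
∠G = 0.00° − 78.04° = -78.04°

-78.0°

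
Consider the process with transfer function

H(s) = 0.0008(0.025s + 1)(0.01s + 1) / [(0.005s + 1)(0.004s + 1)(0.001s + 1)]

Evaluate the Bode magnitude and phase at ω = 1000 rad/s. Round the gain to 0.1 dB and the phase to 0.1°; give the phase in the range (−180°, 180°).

At ω = 1000 rad/s:
zero (1 + j1000·0.025) = 1 + j25 → |·| ≈ 25.02, ∠ ≈ 87.71°
zero (1 + j1000·0.01) = 1 + j10 → |·| ≈ 10.05, ∠ ≈ 84.29°
pole (1 + j1000·0.005) = 1 + j5 → |·| ≈ 5.099, ∠ ≈ 78.69°
pole (1 + j1000·0.004) = 1 + j4 → |·| ≈ 4.1231, ∠ ≈ 75.96°
pole (1 + j1000·0.001) = 1 + j1 → |·| ≈ 1.4142, ∠ ≈ 45.00°
|H| = 0.0008 · 25.02 · 10.05 / (5.099 · 4.1231 · 1.4142) ≈ 0.0067659
Gain = 20 log₁₀(0.0067659) ≈ -43.39 dB
∠H = (87.71° + 84.29°) − (78.69° + 75.96° + 45.00°) = -27.65°

-43.4 dB, -27.7°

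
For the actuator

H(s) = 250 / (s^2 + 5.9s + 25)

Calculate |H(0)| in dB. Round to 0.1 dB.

20.0 dB

H(0) = 250 / 25 = 10
20 log₁₀(10) ≈ 20.00 dB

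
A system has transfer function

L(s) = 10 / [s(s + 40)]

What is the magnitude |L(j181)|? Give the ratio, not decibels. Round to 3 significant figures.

At s = jω = j181:
pole (s+40): 40 + j181 → |·| = √(40²+181²) = √34361 ≈ 185.37, ∠ = arctan(181/40) ≈ 77.54°
pole at origin: |s| = 181, ∠ = 90.00° (in denominator)
|L| = 10 / 33552 ≈ 0.00029804

0.000298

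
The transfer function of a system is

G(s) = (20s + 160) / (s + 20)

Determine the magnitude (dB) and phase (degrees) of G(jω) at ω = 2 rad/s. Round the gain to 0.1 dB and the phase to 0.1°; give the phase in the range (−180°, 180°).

Substitute s = j2:
Numerator: 20(j2) + 160 = 160 + j40
Denominator: (j2) + 20 = 20 + j2
|N| = √(160² + 40²) ≈ 164.92, ∠N ≈ 14.04°
|D| = √(20² + 2²) ≈ 20.1, ∠D ≈ 5.71°
|G| = 164.92 / 20.1 ≈ 8.205
Gain = 20 log₁₀(8.205) ≈ 18.28 dB
∠G = 14.04° − 5.71° = 8.33°

18.3 dB, 8.3°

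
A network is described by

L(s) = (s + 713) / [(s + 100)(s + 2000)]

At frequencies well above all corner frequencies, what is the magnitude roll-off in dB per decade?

Each pole contributes −20 dB/decade at high frequency; each zero contributes +20 dB/decade.
Net: 1 zero(s) − 2 pole(s) → -20 dB/decade.

-20 dB/decade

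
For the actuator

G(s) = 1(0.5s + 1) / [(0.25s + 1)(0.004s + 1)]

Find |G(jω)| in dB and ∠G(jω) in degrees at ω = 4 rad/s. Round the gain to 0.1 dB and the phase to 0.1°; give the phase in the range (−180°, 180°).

At ω = 4 rad/s:
zero (1 + j4·0.5) = 1 + j2 → |·| ≈ 2.2361, ∠ ≈ 63.43°
pole (1 + j4·0.25) = 1 + j1 → |·| ≈ 1.4142, ∠ ≈ 45.00°
pole (1 + j4·0.004) = 1 + j0.016 → |·| ≈ 1.0001, ∠ ≈ 0.92°
|G| = 1 · 2.2361 / (1.4142 · 1.0001) ≈ 1.581
Gain = 20 log₁₀(1.581) ≈ 3.98 dB
∠G = (63.43°) − (45.00° + 0.92°) = 17.51°

4.0 dB, 17.5°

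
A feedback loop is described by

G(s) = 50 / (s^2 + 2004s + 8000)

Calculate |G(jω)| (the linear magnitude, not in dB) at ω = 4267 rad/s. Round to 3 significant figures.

2.49e-06

Substitute s = j4267:
Numerator: 50 = 50 + j0
Denominator: (j4267)^2 + 2004(j4267) + 8000 = -18199289 + j8551068
|N| = √(50² + 0²) ≈ 50, ∠N ≈ 0.00°
|D| = √(18199289² + 8551068²) ≈ 2.0108e+07, ∠D ≈ 154.83°
|G| = 50 / 2.0108e+07 ≈ 2.4866e-06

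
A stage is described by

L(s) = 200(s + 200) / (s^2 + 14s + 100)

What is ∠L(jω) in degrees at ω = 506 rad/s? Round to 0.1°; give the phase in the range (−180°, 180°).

-110.0°

At s = jω = j506:
zero (s+200): 200 + j506 → |·| = √(200²+506²) = √296036 ≈ 544.09, ∠ = arctan(506/200) ≈ 68.43°
quadratic: (j506)² + 14·j506 + 100 = -255936 + j7084 → |·| ≈ 2.5603e+05, ∠ ≈ 178.41°
∠L = 68.43° − 178.41° = -109.98°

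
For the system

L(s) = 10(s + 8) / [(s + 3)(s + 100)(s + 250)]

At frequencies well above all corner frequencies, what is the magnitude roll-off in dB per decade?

Each pole contributes −20 dB/decade at high frequency; each zero contributes +20 dB/decade.
Net: 1 zero(s) − 3 pole(s) → -40 dB/decade.

-40 dB/decade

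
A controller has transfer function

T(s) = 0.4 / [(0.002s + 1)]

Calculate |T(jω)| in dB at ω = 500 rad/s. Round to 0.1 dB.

At ω = 500 rad/s:
pole (1 + j500·0.002) = 1 + j1 → |·| ≈ 1.4142, ∠ ≈ 45.00°
|T| = 0.4 · 1 / (1.4142) ≈ 0.28285
Gain = 20 log₁₀(0.28285) ≈ -10.97 dB

-11.0 dB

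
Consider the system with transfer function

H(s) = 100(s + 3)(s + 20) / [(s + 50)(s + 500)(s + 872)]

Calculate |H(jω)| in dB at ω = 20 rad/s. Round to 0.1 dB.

-52.3 dB

At s = jω = j20:
zero (s+3): 3 + j20 → |·| = √(3²+20²) = √409 ≈ 20.224, ∠ = arctan(20/3) ≈ 81.47°
zero (s+20): 20 + j20 → |·| = √(20²+20²) = √800 ≈ 28.284, ∠ = arctan(20/20) ≈ 45.00°
pole (s+50): 50 + j20 → |·| = √(50²+20²) = √2900 ≈ 53.852, ∠ = arctan(20/50) ≈ 21.80°
pole (s+500): 500 + j20 → |·| = √(500²+20²) = √250400 ≈ 500.4, ∠ = arctan(20/500) ≈ 2.29°
pole (s+872): 872 + j20 → |·| = √(872²+20²) = √760784 ≈ 872.23, ∠ = arctan(20/872) ≈ 1.31°
|H| = 100 · 572.02 / 2.3504e+07 ≈ 0.0024337
Gain = 20 log₁₀(0.0024337) ≈ -52.27 dB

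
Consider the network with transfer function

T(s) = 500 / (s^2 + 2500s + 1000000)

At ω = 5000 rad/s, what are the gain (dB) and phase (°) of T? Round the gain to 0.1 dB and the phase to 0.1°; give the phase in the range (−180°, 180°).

-94.7 dB, -152.5°

Substitute s = j5000:
Numerator: 500 = 500 + j0
Denominator: (j5000)^2 + 2500(j5000) + 1000000 = -24000000 + j12500000
|N| = √(500² + 0²) ≈ 500, ∠N ≈ 0.00°
|D| = √(24000000² + 12500000²) ≈ 2.706e+07, ∠D ≈ 152.49°
|T| = 500 / 2.706e+07 ≈ 1.8477e-05
Gain = 20 log₁₀(1.8477e-05) ≈ -94.67 dB
∠T = 0.00° − 152.49° = -152.49°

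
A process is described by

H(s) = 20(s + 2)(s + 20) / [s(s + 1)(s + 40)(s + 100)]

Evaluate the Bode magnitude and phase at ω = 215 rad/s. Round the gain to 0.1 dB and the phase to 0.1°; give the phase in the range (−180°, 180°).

-68.2 dB, -150.1°

At s = jω = j215:
zero (s+2): 2 + j215 → |·| = √(2²+215²) = √46229 ≈ 215.01, ∠ = arctan(215/2) ≈ 89.47°
zero (s+20): 20 + j215 → |·| = √(20²+215²) = √46625 ≈ 215.93, ∠ = arctan(215/20) ≈ 84.69°
pole (s+1): 1 + j215 → |·| = √(1²+215²) = √46226 ≈ 215, ∠ = arctan(215/1) ≈ 89.73°
pole (s+40): 40 + j215 → |·| = √(40²+215²) = √47825 ≈ 218.69, ∠ = arctan(215/40) ≈ 79.46°
pole (s+100): 100 + j215 → |·| = √(100²+215²) = √56225 ≈ 237.12, ∠ = arctan(215/100) ≈ 65.06°
pole at origin: |s| = 215, ∠ = 90.00° (in denominator)
|H| = 20 · 46427 / 2.397e+09 ≈ 0.00038738
Gain = 20 log₁₀(0.00038738) ≈ -68.24 dB
∠H = 174.16° − 324.25° = -150.09°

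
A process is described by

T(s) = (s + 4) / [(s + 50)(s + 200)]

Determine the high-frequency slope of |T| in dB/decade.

Each pole contributes −20 dB/decade at high frequency; each zero contributes +20 dB/decade.
Net: 1 zero(s) − 2 pole(s) → -20 dB/decade.

-20 dB/decade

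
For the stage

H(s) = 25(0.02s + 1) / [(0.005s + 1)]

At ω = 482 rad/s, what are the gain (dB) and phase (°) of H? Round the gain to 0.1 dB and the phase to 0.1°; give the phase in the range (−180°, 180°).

39.4 dB, 16.6°

At ω = 482 rad/s:
zero (1 + j482·0.02) = 1 + j9.64 → |·| ≈ 9.6917, ∠ ≈ 84.08°
pole (1 + j482·0.005) = 1 + j2.41 → |·| ≈ 2.6092, ∠ ≈ 67.46°
|H| = 25 · 9.6917 / (2.6092) ≈ 92.861
Gain = 20 log₁₀(92.861) ≈ 39.36 dB
∠H = (84.08°) − (67.46°) = 16.62°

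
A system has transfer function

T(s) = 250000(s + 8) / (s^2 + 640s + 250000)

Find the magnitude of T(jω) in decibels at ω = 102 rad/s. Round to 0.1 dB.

At s = jω = j102:
zero (s+8): 8 + j102 → |·| = √(8²+102²) = √10468 ≈ 102.31, ∠ = arctan(102/8) ≈ 85.52°
quadratic: (j102)² + 640·j102 + 250000 = 239596 + j65280 → |·| ≈ 2.4833e+05, ∠ ≈ 15.24°
|T| = 250000 · 102.31 / 2.4833e+05 ≈ 103
Gain = 20 log₁₀(103) ≈ 40.26 dB

40.3 dB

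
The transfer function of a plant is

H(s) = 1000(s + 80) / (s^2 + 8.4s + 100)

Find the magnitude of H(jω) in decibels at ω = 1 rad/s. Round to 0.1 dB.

58.1 dB

At s = jω = j1:
zero (s+80): 80 + j1 → |·| = √(80²+1²) = √6401 ≈ 80.006, ∠ = arctan(1/80) ≈ 0.72°
quadratic: (j1)² + 8.4·j1 + 100 = 99 + j8.4 → |·| ≈ 99.356, ∠ ≈ 4.85°
|H| = 1000 · 80.006 / 99.356 ≈ 805.25
Gain = 20 log₁₀(805.25) ≈ 58.12 dB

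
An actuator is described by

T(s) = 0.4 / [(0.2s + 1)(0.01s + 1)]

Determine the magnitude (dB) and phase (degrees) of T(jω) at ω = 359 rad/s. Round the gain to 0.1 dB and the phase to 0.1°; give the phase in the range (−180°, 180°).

At ω = 359 rad/s:
pole (1 + j359·0.2) = 1 + j71.8 → |·| ≈ 71.807, ∠ ≈ 89.20°
pole (1 + j359·0.01) = 1 + j3.59 → |·| ≈ 3.7267, ∠ ≈ 74.43°
|T| = 0.4 · 1 / (71.807 · 3.7267) ≈ 0.0014948
Gain = 20 log₁₀(0.0014948) ≈ -56.51 dB
∠T = (0°) − (89.20° + 74.43°) = -163.63°

-56.5 dB, -163.6°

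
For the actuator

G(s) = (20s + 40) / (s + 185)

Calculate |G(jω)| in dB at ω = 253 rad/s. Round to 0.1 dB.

24.2 dB

Substitute s = j253:
Numerator: 20(j253) + 40 = 40 + j5060
Denominator: (j253) + 185 = 185 + j253
|N| = √(40² + 5060²) ≈ 5060.2, ∠N ≈ 89.55°
|D| = √(185² + 253²) ≈ 313.42, ∠D ≈ 53.82°
|G| = 5060.2 / 313.42 ≈ 16.145
Gain = 20 log₁₀(16.145) ≈ 24.16 dB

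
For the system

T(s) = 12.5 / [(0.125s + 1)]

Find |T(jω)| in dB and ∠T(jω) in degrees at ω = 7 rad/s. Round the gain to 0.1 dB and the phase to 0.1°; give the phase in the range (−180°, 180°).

19.5 dB, -41.2°

At ω = 7 rad/s:
pole (1 + j7·0.125) = 1 + j0.875 → |·| ≈ 1.3288, ∠ ≈ 41.19°
|T| = 12.5 · 1 / (1.3288) ≈ 9.407
Gain = 20 log₁₀(9.407) ≈ 19.47 dB
∠T = (0°) − (41.19°) = -41.19°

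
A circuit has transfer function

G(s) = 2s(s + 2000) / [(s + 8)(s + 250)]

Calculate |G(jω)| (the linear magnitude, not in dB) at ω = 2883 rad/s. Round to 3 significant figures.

2.43

At s = jω = j2883:
zero (s+2000): 2000 + j2883 → |·| = √(2000²+2883²) = √12311689 ≈ 3508.8, ∠ = arctan(2883/2000) ≈ 55.25°
zero at origin: s = j2883 → |·| = 2883, ∠ = 90.00°
pole (s+8): 8 + j2883 → |·| = √(8²+2883²) = √8311753 ≈ 2883, ∠ = arctan(2883/8) ≈ 89.84°
pole (s+250): 250 + j2883 → |·| = √(250²+2883²) = √8374189 ≈ 2893.8, ∠ = arctan(2883/250) ≈ 85.04°
|G| = 2 · 1.0116e+07 / 8.3428e+06 ≈ 2.4251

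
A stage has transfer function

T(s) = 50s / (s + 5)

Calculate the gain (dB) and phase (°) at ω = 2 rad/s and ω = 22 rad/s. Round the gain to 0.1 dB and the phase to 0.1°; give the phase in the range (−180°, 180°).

ω = 2: 25.4 dB, 68.2°; ω = 22: 33.8 dB, 12.8°

At s = jω = j2:
zero at origin: s = j2 → |·| = 2, ∠ = 90.00°
pole (s+5): 5 + j2 → |·| = √(5²+2²) = √29 ≈ 5.3852, ∠ = arctan(2/5) ≈ 21.80°
|T| = 50 · 2 / 5.3852 ≈ 18.569
Gain = 20 log₁₀(18.569) ≈ 25.38 dB
∠T = 90.00° − 21.80° = 68.20°

At s = jω = j22:
zero at origin: s = j22 → |·| = 22, ∠ = 90.00°
pole (s+5): 5 + j22 → |·| = √(5²+22²) = √509 ≈ 22.561, ∠ = arctan(22/5) ≈ 77.20°
|T| = 50 · 22 / 22.561 ≈ 48.757
Gain = 20 log₁₀(48.757) ≈ 33.76 dB
∠T = 90.00° − 77.20° = 12.80°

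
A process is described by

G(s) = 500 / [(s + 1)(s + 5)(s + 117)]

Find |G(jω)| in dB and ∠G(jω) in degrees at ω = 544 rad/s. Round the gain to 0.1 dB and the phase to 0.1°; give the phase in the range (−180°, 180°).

At s = jω = j544:
pole (s+1): 1 + j544 → |·| = √(1²+544²) = √295937 ≈ 544, ∠ = arctan(544/1) ≈ 89.89°
pole (s+5): 5 + j544 → |·| = √(5²+544²) = √295961 ≈ 544.02, ∠ = arctan(544/5) ≈ 89.47°
pole (s+117): 117 + j544 → |·| = √(117²+544²) = √309625 ≈ 556.44, ∠ = arctan(544/117) ≈ 77.86°
|G| = 500 / 1.6468e+08 ≈ 3.0362e-06
Gain = 20 log₁₀(3.0362e-06) ≈ -110.35 dB
∠G = 0.00° − 257.22° = -257.22° ≡ 102.78° (principal value)

-110.4 dB, 102.8°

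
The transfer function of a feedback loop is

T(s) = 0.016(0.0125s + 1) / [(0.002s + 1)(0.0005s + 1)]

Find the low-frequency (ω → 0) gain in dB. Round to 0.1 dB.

-35.9 dB

T(0) = 0.016 · 1 / 1 = 0.016
20 log₁₀(0.016) ≈ -35.92 dB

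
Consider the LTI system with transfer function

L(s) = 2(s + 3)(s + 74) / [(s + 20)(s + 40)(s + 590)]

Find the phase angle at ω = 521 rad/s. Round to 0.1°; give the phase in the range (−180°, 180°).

At s = jω = j521:
zero (s+3): 3 + j521 → |·| = √(3²+521²) = √271450 ≈ 521.01, ∠ = arctan(521/3) ≈ 89.67°
zero (s+74): 74 + j521 → |·| = √(74²+521²) = √276917 ≈ 526.23, ∠ = arctan(521/74) ≈ 81.92°
pole (s+20): 20 + j521 → |·| = √(20²+521²) = √271841 ≈ 521.38, ∠ = arctan(521/20) ≈ 87.80°
pole (s+40): 40 + j521 → |·| = √(40²+521²) = √273041 ≈ 522.53, ∠ = arctan(521/40) ≈ 85.61°
pole (s+590): 590 + j521 → |·| = √(590²+521²) = √619541 ≈ 787.11, ∠ = arctan(521/590) ≈ 41.45°
∠L = 171.59° − 214.86° = -43.27°

-43.3°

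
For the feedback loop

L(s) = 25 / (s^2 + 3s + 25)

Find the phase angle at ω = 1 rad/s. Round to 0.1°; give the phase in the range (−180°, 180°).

At s = jω = j1:
quadratic: (j1)² + 3·j1 + 25 = 24 + j3 → |·| ≈ 24.187, ∠ ≈ 7.13°
∠L = 0.00° − 7.13° = -7.13°

-7.1°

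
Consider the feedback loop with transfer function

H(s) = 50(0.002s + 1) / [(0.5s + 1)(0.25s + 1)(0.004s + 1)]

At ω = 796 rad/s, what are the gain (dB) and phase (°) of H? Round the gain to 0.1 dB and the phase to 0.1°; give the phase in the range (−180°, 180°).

At ω = 796 rad/s:
zero (1 + j796·0.002) = 1 + j1.592 → |·| ≈ 1.88, ∠ ≈ 57.87°
pole (1 + j796·0.5) = 1 + j398 → |·| ≈ 398, ∠ ≈ 89.86°
pole (1 + j796·0.25) = 1 + j199 → |·| ≈ 199, ∠ ≈ 89.71°
pole (1 + j796·0.004) = 1 + j3.184 → |·| ≈ 3.3373, ∠ ≈ 72.56°
|H| = 50 · 1.88 / (398 · 199 · 3.3373) ≈ 0.00035563
Gain = 20 log₁₀(0.00035563) ≈ -68.98 dB
∠H = (57.87°) − (89.86° + 89.71° + 72.56°) = -194.26° ≡ 165.74° (principal value)

-69.0 dB, 165.7°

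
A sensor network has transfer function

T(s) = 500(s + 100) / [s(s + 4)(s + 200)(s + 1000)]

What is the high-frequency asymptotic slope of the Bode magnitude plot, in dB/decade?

-60 dB/decade

Each pole contributes −20 dB/decade at high frequency; each zero contributes +20 dB/decade.
Net: 1 zero(s) − 4 pole(s) → -60 dB/decade.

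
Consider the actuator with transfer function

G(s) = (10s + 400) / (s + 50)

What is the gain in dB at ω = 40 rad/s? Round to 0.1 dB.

Substitute s = j40:
Numerator: 10(j40) + 400 = 400 + j400
Denominator: (j40) + 50 = 50 + j40
|N| = √(400² + 400²) ≈ 565.69, ∠N ≈ 45.00°
|D| = √(50² + 40²) ≈ 64.031, ∠D ≈ 38.66°
|G| = 565.69 / 64.031 ≈ 8.8346
Gain = 20 log₁₀(8.8346) ≈ 18.92 dB

18.9 dB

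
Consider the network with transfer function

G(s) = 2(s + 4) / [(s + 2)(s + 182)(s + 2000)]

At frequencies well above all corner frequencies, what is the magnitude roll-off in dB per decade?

-40 dB/decade

Each pole contributes −20 dB/decade at high frequency; each zero contributes +20 dB/decade.
Net: 1 zero(s) − 3 pole(s) → -40 dB/decade.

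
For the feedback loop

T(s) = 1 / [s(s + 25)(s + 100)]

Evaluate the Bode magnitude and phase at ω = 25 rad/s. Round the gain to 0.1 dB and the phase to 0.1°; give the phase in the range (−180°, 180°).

-99.2 dB, -149.0°

At s = jω = j25:
pole (s+25): 25 + j25 → |·| = √(25²+25²) = √1250 ≈ 35.355, ∠ = arctan(25/25) ≈ 45.00°
pole (s+100): 100 + j25 → |·| = √(100²+25²) = √10625 ≈ 103.08, ∠ = arctan(25/100) ≈ 14.04°
pole at origin: |s| = 25, ∠ = 90.00° (in denominator)
|T| = 1 / 91110 ≈ 1.0976e-05
Gain = 20 log₁₀(1.0976e-05) ≈ -99.19 dB
∠T = 0.00° − 149.04° = -149.04°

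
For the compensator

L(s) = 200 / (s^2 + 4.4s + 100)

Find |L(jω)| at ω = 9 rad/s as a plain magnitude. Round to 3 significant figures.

At s = jω = j9:
quadratic: (j9)² + 4.4·j9 + 100 = 19 + j39.6 → |·| ≈ 43.922, ∠ ≈ 64.37°
|L| = 200 / 43.922 ≈ 4.5535

4.55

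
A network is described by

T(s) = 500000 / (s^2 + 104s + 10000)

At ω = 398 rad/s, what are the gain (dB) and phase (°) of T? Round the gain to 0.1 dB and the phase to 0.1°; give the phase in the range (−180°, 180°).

10.2 dB, -164.4°

At s = jω = j398:
quadratic: (j398)² + 104·j398 + 10000 = -148404 + j41392 → |·| ≈ 1.5407e+05, ∠ ≈ 164.42°
|T| = 500000 / 1.5407e+05 ≈ 3.2453
Gain = 20 log₁₀(3.2453) ≈ 10.23 dB
∠T = 0.00° − 164.42° = -164.42°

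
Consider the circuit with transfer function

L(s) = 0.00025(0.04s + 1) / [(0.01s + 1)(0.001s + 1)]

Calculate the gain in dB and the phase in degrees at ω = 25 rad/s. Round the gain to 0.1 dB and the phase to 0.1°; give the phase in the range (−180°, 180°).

At ω = 25 rad/s:
zero (1 + j25·0.04) = 1 + j1 → |·| ≈ 1.4142, ∠ ≈ 45.00°
pole (1 + j25·0.01) = 1 + j0.25 → |·| ≈ 1.0308, ∠ ≈ 14.04°
pole (1 + j25·0.001) = 1 + j0.025 → |·| ≈ 1.0003, ∠ ≈ 1.43°
|L| = 0.00025 · 1.4142 / (1.0308 · 1.0003) ≈ 0.00034288
Gain = 20 log₁₀(0.00034288) ≈ -69.30 dB
∠L = (45.00°) − (14.04° + 1.43°) = 29.53°

-69.3 dB, 29.5°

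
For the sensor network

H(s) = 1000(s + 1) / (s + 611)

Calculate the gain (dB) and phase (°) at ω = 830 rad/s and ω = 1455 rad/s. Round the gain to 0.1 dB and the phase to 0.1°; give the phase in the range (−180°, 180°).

ω = 830: 58.1 dB, 36.3°; ω = 1455: 59.3 dB, 22.7°

At s = jω = j830:
zero (s+1): 1 + j830 → |·| = √(1²+830²) = √688901 ≈ 830, ∠ = arctan(830/1) ≈ 89.93°
pole (s+611): 611 + j830 → |·| = √(611²+830²) = √1062221 ≈ 1030.6, ∠ = arctan(830/611) ≈ 53.64°
|H| = 1000 · 830 / 1030.6 ≈ 805.36
Gain = 20 log₁₀(805.36) ≈ 58.12 dB
∠H = 89.93° − 53.64° = 36.29°

At s = jω = j1455:
zero (s+1): 1 + j1455 → |·| = √(1²+1455²) = √2117026 ≈ 1455, ∠ = arctan(1455/1) ≈ 89.96°
pole (s+611): 611 + j1455 → |·| = √(611²+1455²) = √2490346 ≈ 1578.1, ∠ = arctan(1455/611) ≈ 67.22°
|H| = 1000 · 1455 / 1578.1 ≈ 921.99
Gain = 20 log₁₀(921.99) ≈ 59.29 dB
∠H = 89.96° − 67.22° = 22.74°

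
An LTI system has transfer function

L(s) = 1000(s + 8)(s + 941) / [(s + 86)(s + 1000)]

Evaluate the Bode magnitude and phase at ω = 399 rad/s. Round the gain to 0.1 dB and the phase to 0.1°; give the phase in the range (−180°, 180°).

59.4 dB, 12.2°

At s = jω = j399:
zero (s+8): 8 + j399 → |·| = √(8²+399²) = √159265 ≈ 399.08, ∠ = arctan(399/8) ≈ 88.85°
zero (s+941): 941 + j399 → |·| = √(941²+399²) = √1044682 ≈ 1022.1, ∠ = arctan(399/941) ≈ 22.98°
pole (s+86): 86 + j399 → |·| = √(86²+399²) = √166597 ≈ 408.16, ∠ = arctan(399/86) ≈ 77.84°
pole (s+1000): 1000 + j399 → |·| = √(1000²+399²) = √1159201 ≈ 1076.7, ∠ = arctan(399/1000) ≈ 21.75°
|L| = 1000 · 4.079e+05 / 4.3947e+05 ≈ 928.16
Gain = 20 log₁₀(928.16) ≈ 59.35 dB
∠L = 111.83° − 99.59° = 12.24°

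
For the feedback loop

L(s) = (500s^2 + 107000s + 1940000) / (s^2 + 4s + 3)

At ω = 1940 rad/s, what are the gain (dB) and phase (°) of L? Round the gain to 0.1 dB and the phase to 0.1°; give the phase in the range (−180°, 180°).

Substitute s = j1940:
Numerator: 500(j1940)^2 + 107000(j1940) + 1940000 = -1879860000 + j207580000
Denominator: (j1940)^2 + 4(j1940) + 3 = -3763597 + j7760
|N| = √(1879860000² + 207580000²) ≈ 1.8913e+09, ∠N ≈ 173.70°
|D| = √(3763597² + 7760²) ≈ 3.7636e+06, ∠D ≈ 179.88°
|L| = 1.8913e+09 / 3.7636e+06 ≈ 502.52
Gain = 20 log₁₀(502.52) ≈ 54.02 dB
∠L = 173.70° − 179.88° = -6.18°

54.0 dB, -6.2°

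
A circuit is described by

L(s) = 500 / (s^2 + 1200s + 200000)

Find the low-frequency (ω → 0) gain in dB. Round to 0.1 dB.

-52.0 dB

L(0) = 500 / 200000 = 0.0025
20 log₁₀(0.0025) ≈ -52.04 dB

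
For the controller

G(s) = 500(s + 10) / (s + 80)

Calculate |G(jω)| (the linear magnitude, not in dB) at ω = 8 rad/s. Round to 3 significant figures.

At s = jω = j8:
zero (s+10): 10 + j8 → |·| = √(10²+8²) = √164 ≈ 12.806, ∠ = arctan(8/10) ≈ 38.66°
pole (s+80): 80 + j8 → |·| = √(80²+8²) = √6464 ≈ 80.399, ∠ = arctan(8/80) ≈ 5.71°
|G| = 500 · 12.806 / 80.399 ≈ 79.64

79.6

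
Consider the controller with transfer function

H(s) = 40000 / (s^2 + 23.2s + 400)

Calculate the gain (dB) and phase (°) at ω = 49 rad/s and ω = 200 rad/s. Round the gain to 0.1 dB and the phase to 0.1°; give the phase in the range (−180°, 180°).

At s = jω = j49:
quadratic: (j49)² + 23.2·j49 + 400 = -2001 + j1136.8 → |·| ≈ 2301.4, ∠ ≈ 150.40°
|H| = 40000 / 2301.4 ≈ 17.381
Gain = 20 log₁₀(17.381) ≈ 24.80 dB
∠H = 0.00° − 150.40° = -150.40°

At s = jω = j200:
quadratic: (j200)² + 23.2·j200 + 400 = -39600 + j4640 → |·| ≈ 39871, ∠ ≈ 173.32°
|H| = 40000 / 39871 ≈ 1.0032
Gain = 20 log₁₀(1.0032) ≈ 0.03 dB
∠H = 0.00° − 173.32° = -173.32°

ω = 49: 24.8 dB, -150.4°; ω = 200: 0.0 dB, -173.3°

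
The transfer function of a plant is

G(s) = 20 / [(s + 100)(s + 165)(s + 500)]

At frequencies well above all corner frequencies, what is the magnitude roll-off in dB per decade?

Each pole contributes −20 dB/decade at high frequency; each zero contributes +20 dB/decade.
Net: 0 zero(s) − 3 pole(s) → -60 dB/decade.

-60 dB/decade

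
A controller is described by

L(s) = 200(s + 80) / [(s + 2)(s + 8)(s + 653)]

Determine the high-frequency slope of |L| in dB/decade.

-40 dB/decade

Each pole contributes −20 dB/decade at high frequency; each zero contributes +20 dB/decade.
Net: 1 zero(s) − 3 pole(s) → -40 dB/decade.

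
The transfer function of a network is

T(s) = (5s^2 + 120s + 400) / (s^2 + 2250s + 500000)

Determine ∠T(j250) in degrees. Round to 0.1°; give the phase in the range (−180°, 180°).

Substitute s = j250:
Numerator: 5(j250)^2 + 120(j250) + 400 = -312100 + j30000
Denominator: (j250)^2 + 2250(j250) + 500000 = 437500 + j562500
|N| = √(312100² + 30000²) ≈ 3.1354e+05, ∠N ≈ 174.51°
|D| = √(437500² + 562500²) ≈ 7.1261e+05, ∠D ≈ 52.13°
∠T = 174.51° − 52.13° = 122.38°

122.4°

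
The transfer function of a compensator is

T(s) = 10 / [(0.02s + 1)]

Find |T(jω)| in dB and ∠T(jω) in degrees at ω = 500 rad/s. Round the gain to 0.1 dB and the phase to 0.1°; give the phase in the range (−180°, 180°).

At ω = 500 rad/s:
pole (1 + j500·0.02) = 1 + j10 → |·| ≈ 10.05, ∠ ≈ 84.29°
|T| = 10 · 1 / (10.05) ≈ 0.99502
Gain = 20 log₁₀(0.99502) ≈ -0.04 dB
∠T = (0°) − (84.29°) = -84.29°

-0.0 dB, -84.3°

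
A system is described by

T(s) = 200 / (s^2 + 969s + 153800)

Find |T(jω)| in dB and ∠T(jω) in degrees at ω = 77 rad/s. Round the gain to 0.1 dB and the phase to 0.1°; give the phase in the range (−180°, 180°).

-58.4 dB, -26.8°

Substitute s = j77:
Numerator: 200 = 200 + j0
Denominator: (j77)^2 + 969(j77) + 153800 = 147871 + j74613
|N| = √(200² + 0²) ≈ 200, ∠N ≈ 0.00°
|D| = √(147871² + 74613²) ≈ 1.6563e+05, ∠D ≈ 26.77°
|T| = 200 / 1.6563e+05 ≈ 0.0012075
Gain = 20 log₁₀(0.0012075) ≈ -58.36 dB
∠T = 0.00° − 26.77° = -26.77°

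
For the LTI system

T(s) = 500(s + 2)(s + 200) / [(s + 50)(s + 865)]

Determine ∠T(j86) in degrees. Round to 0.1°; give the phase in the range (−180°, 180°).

At s = jω = j86:
zero (s+2): 2 + j86 → |·| = √(2²+86²) = √7400 ≈ 86.023, ∠ = arctan(86/2) ≈ 88.67°
zero (s+200): 200 + j86 → |·| = √(200²+86²) = √47396 ≈ 217.71, ∠ = arctan(86/200) ≈ 23.27°
pole (s+50): 50 + j86 → |·| = √(50²+86²) = √9896 ≈ 99.479, ∠ = arctan(86/50) ≈ 59.83°
pole (s+865): 865 + j86 → |·| = √(865²+86²) = √755621 ≈ 869.26, ∠ = arctan(86/865) ≈ 5.68°
∠T = 111.94° − 65.51° = 46.43°

46.4°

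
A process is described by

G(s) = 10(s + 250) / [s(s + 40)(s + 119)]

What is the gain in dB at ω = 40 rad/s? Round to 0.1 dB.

At s = jω = j40:
zero (s+250): 250 + j40 → |·| = √(250²+40²) = √64100 ≈ 253.18, ∠ = arctan(40/250) ≈ 9.09°
pole (s+40): 40 + j40 → |·| = √(40²+40²) = √3200 ≈ 56.569, ∠ = arctan(40/40) ≈ 45.00°
pole (s+119): 119 + j40 → |·| = √(119²+40²) = √15761 ≈ 125.54, ∠ = arctan(40/119) ≈ 18.58°
pole at origin: |s| = 40, ∠ = 90.00° (in denominator)
|G| = 10 · 253.18 / 2.8407e+05 ≈ 0.0089126
Gain = 20 log₁₀(0.0089126) ≈ -41.00 dB

-41.0 dB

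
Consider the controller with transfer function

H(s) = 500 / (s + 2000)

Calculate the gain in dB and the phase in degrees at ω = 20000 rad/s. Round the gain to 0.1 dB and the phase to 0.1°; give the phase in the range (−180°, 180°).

-32.1 dB, -84.3°

Substitute s = j20000:
Numerator: 500 = 500 + j0
Denominator: (j20000) + 2000 = 2000 + j20000
|N| = √(500² + 0²) ≈ 500, ∠N ≈ 0.00°
|D| = √(2000² + 20000²) ≈ 20100, ∠D ≈ 84.29°
|H| = 500 / 20100 ≈ 0.024876
Gain = 20 log₁₀(0.024876) ≈ -32.08 dB
∠H = 0.00° − 84.29° = -84.29°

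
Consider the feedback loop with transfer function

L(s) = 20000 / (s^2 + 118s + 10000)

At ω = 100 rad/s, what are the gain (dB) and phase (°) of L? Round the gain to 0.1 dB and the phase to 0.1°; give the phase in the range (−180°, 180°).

4.6 dB, -90.0°

At s = jω = j100:
quadratic: (j100)² + 118·j100 + 10000 = 0 + j11800 → |·| ≈ 11800, ∠ ≈ 90.00°
|L| = 20000 / 11800 ≈ 1.6949
Gain = 20 log₁₀(1.6949) ≈ 4.58 dB
∠L = 0.00° − 90.00° = -90.00°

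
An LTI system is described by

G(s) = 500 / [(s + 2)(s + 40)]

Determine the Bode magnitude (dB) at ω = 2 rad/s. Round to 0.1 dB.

12.9 dB

At s = jω = j2:
pole (s+2): 2 + j2 → |·| = √(2²+2²) = √8 ≈ 2.8284, ∠ = arctan(2/2) ≈ 45.00°
pole (s+40): 40 + j2 → |·| = √(40²+2²) = √1604 ≈ 40.05, ∠ = arctan(2/40) ≈ 2.86°
|G| = 500 / 113.28 ≈ 4.4138
Gain = 20 log₁₀(4.4138) ≈ 12.90 dB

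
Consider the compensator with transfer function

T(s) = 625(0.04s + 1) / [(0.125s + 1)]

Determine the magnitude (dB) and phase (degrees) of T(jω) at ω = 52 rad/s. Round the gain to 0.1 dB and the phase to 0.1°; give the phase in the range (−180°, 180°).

At ω = 52 rad/s:
zero (1 + j52·0.04) = 1 + j2.08 → |·| ≈ 2.3079, ∠ ≈ 64.32°
pole (1 + j52·0.125) = 1 + j6.5 → |·| ≈ 6.5765, ∠ ≈ 81.25°
|T| = 625 · 2.3079 / (6.5765) ≈ 219.33
Gain = 20 log₁₀(219.33) ≈ 46.82 dB
∠T = (64.32°) − (81.25°) = -16.93°

46.8 dB, -16.9°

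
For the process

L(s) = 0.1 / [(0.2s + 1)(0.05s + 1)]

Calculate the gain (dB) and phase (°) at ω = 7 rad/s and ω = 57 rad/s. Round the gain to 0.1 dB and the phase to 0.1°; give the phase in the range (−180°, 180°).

At ω = 7 rad/s:
pole (1 + j7·0.2) = 1 + j1.4 → |·| ≈ 1.7205, ∠ ≈ 54.46°
pole (1 + j7·0.05) = 1 + j0.35 → |·| ≈ 1.0595, ∠ ≈ 19.29°
|L| = 0.1 · 1 / (1.7205 · 1.0595) ≈ 0.054859
Gain = 20 log₁₀(0.054859) ≈ -25.22 dB
∠L = (0°) − (54.46° + 19.29°) = -73.75°

At ω = 57 rad/s:
pole (1 + j57·0.2) = 1 + j11.4 → |·| ≈ 11.444, ∠ ≈ 84.99°
pole (1 + j57·0.05) = 1 + j2.85 → |·| ≈ 3.0203, ∠ ≈ 70.67°
|L| = 0.1 · 1 / (11.444 · 3.0203) ≈ 0.0028932
Gain = 20 log₁₀(0.0028932) ≈ -50.77 dB
∠L = (0°) − (84.99° + 70.67°) = -155.66°

ω = 7: -25.2 dB, -73.8°; ω = 57: -50.8 dB, -155.7°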